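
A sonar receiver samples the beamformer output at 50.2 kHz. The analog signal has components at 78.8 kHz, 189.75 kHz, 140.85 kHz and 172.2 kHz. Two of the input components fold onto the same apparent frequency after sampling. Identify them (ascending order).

fs/2 = 25.1 kHz.
78.8 kHz mod fs = 28.6 kHz.
28.6 kHz > fs/2 = 25.1 kHz, folds to fs − 28.6 kHz = 21.6 kHz.
189.75 kHz mod fs = 39.15 kHz.
39.15 kHz > fs/2 = 25.1 kHz, folds to fs − 39.15 kHz = 11.05 kHz.
140.85 kHz mod fs = 40.45 kHz.
40.45 kHz > fs/2 = 25.1 kHz, folds to fs − 40.45 kHz = 9.75 kHz.
172.2 kHz mod fs = 21.6 kHz.
21.6 kHz ≤ fs/2 = 25.1 kHz, appears at 21.6 kHz.
78.8 kHz and 172.2 kHz both map to 21.6 kHz.

78.8 kHz, 172.2 kHz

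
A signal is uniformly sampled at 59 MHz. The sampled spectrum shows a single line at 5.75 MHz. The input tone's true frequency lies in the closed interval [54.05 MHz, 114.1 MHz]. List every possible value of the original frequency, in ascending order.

64.75 MHz, 112.25 MHz

Frequencies that alias to 5.75 MHz are k·fs ± 5.75 MHz for integer k ≥ 0.
k=0: 5.75 MHz.
k=1: 53.25 MHz, 64.75 MHz.
k=2: 112.25 MHz, 123.75 MHz.
k=3: 171.25 MHz, 182.75 MHz.
Within [54.05 MHz, 114.1 MHz]: 64.75 MHz, 112.25 MHz.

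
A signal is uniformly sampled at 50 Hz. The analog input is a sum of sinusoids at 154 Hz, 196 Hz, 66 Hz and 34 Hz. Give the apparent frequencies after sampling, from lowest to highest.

4 Hz, 16 Hz

fs/2 = 25 Hz.
154 Hz mod fs = 4 Hz.
4 Hz ≤ fs/2 = 25 Hz, appears at 4 Hz.
196 Hz mod fs = 46 Hz.
46 Hz > fs/2 = 25 Hz, folds to fs − 46 Hz = 4 Hz.
66 Hz mod fs = 16 Hz.
16 Hz ≤ fs/2 = 25 Hz, appears at 16 Hz.
34 Hz > fs/2 = 25 Hz, folds to fs − 34 Hz = 16 Hz.
Distinct values: {4 Hz, 16 Hz}.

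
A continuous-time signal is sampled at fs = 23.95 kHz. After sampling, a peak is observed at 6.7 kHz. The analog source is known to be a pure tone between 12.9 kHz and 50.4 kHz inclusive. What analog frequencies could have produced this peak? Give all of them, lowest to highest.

Frequencies that alias to 6.7 kHz are k·fs ± 6.7 kHz for integer k ≥ 0.
k=0: 6.7 kHz.
k=1: 17.25 kHz, 30.65 kHz.
k=2: 41.2 kHz, 54.6 kHz.
k=3: 65.15 kHz, 78.55 kHz.
Within [12.9 kHz, 50.4 kHz]: 17.25 kHz, 30.65 kHz, 41.2 kHz.

17.25 kHz, 30.65 kHz, 41.2 kHz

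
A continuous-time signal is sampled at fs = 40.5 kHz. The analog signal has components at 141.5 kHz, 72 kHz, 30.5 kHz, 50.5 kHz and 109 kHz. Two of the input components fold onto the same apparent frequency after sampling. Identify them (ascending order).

30.5 kHz, 50.5 kHz

fs/2 = 20.25 kHz.
141.5 kHz mod fs = 20 kHz.
20 kHz ≤ fs/2 = 20.25 kHz, appears at 20 kHz.
72 kHz mod fs = 31.5 kHz.
31.5 kHz > fs/2 = 20.25 kHz, folds to fs − 31.5 kHz = 9 kHz.
30.5 kHz > fs/2 = 20.25 kHz, folds to fs − 30.5 kHz = 10 kHz.
50.5 kHz mod fs = 10 kHz.
10 kHz ≤ fs/2 = 20.25 kHz, appears at 10 kHz.
109 kHz mod fs = 28 kHz.
28 kHz > fs/2 = 20.25 kHz, folds to fs − 28 kHz = 12.5 kHz.
30.5 kHz and 50.5 kHz both map to 10 kHz.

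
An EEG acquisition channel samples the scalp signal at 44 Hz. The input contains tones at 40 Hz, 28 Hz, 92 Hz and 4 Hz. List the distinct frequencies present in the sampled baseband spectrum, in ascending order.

4 Hz, 16 Hz

fs/2 = 22 Hz.
40 Hz > fs/2 = 22 Hz, folds to fs − 40 Hz = 4 Hz.
28 Hz > fs/2 = 22 Hz, folds to fs − 28 Hz = 16 Hz.
92 Hz mod fs = 4 Hz.
4 Hz ≤ fs/2 = 22 Hz, appears at 4 Hz.
4 Hz ≤ fs/2 = 22 Hz, passes unchanged.
Distinct values: {4 Hz, 16 Hz}.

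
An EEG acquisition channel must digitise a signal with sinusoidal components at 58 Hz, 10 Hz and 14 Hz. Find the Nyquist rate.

Highest-frequency component: 58 Hz.
Nyquist rate = 2 × 58 Hz = 116 Hz.

116 Hz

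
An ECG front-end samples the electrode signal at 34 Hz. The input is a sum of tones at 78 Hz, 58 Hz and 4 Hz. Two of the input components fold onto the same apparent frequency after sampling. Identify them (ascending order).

fs/2 = 17 Hz.
78 Hz mod fs = 10 Hz.
10 Hz ≤ fs/2 = 17 Hz, appears at 10 Hz.
58 Hz mod fs = 24 Hz.
24 Hz > fs/2 = 17 Hz, folds to fs − 24 Hz = 10 Hz.
4 Hz ≤ fs/2 = 17 Hz, passes unchanged.
58 Hz and 78 Hz both map to 10 Hz.

58 Hz, 78 Hz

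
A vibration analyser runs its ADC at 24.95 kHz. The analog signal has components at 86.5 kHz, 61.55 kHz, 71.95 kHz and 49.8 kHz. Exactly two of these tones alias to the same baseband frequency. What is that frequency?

11.65 kHz

fs/2 = 12.475 kHz.
86.5 kHz mod fs = 11.65 kHz.
11.65 kHz ≤ fs/2 = 12.475 kHz, appears at 11.65 kHz.
61.55 kHz mod fs = 11.65 kHz.
11.65 kHz ≤ fs/2 = 12.475 kHz, appears at 11.65 kHz.
71.95 kHz mod fs = 22.05 kHz.
22.05 kHz > fs/2 = 12.475 kHz, folds to fs − 22.05 kHz = 2.9 kHz.
49.8 kHz mod fs = 24.85 kHz.
24.85 kHz > fs/2 = 12.475 kHz, folds to fs − 24.85 kHz = 0.1 kHz.
61.55 kHz and 86.5 kHz both map to 11.65 kHz.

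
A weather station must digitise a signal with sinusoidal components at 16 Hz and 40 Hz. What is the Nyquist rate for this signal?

80 Hz

Highest-frequency component: 40 Hz.
Nyquist rate = 2 × 40 Hz = 80 Hz.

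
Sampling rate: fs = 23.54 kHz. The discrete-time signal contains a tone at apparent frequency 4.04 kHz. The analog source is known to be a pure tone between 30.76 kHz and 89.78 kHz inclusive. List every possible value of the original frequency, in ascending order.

Frequencies that alias to 4.04 kHz are k·fs ± 4.04 kHz for integer k ≥ 0.
k=0: 4.04 kHz.
k=1: 19.5 kHz, 27.58 kHz.
k=2: 43.04 kHz, 51.12 kHz.
k=3: 66.58 kHz, 74.66 kHz.
k=4: 90.12 kHz, 98.2 kHz.
Within [30.76 kHz, 89.78 kHz]: 43.04 kHz, 51.12 kHz, 66.58 kHz, 74.66 kHz.

43.04 kHz, 51.12 kHz, 66.58 kHz, 74.66 kHz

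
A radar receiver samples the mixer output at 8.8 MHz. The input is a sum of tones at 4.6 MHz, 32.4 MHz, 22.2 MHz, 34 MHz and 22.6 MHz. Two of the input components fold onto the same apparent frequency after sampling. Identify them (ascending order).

4.6 MHz, 22.2 MHz

fs/2 = 4.4 MHz.
4.6 MHz > fs/2 = 4.4 MHz, folds to fs − 4.6 MHz = 4.2 MHz.
32.4 MHz mod fs = 6 MHz.
6 MHz > fs/2 = 4.4 MHz, folds to fs − 6 MHz = 2.8 MHz.
22.2 MHz mod fs = 4.6 MHz.
4.6 MHz > fs/2 = 4.4 MHz, folds to fs − 4.6 MHz = 4.2 MHz.
34 MHz mod fs = 7.6 MHz.
7.6 MHz > fs/2 = 4.4 MHz, folds to fs − 7.6 MHz = 1.2 MHz.
22.6 MHz mod fs = 5 MHz.
5 MHz > fs/2 = 4.4 MHz, folds to fs − 5 MHz = 3.8 MHz.
4.6 MHz and 22.2 MHz both map to 4.2 MHz.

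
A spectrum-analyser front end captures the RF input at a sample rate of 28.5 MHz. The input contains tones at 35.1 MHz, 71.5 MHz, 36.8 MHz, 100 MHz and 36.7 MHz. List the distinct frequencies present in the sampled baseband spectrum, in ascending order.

6.6 MHz, 8.2 MHz, 8.3 MHz, 14 MHz

fs/2 = 14.25 MHz.
35.1 MHz mod fs = 6.6 MHz.
6.6 MHz ≤ fs/2 = 14.25 MHz, appears at 6.6 MHz.
71.5 MHz mod fs = 14.5 MHz.
14.5 MHz > fs/2 = 14.25 MHz, folds to fs − 14.5 MHz = 14 MHz.
36.8 MHz mod fs = 8.3 MHz.
8.3 MHz ≤ fs/2 = 14.25 MHz, appears at 8.3 MHz.
100 MHz mod fs = 14.5 MHz.
14.5 MHz > fs/2 = 14.25 MHz, folds to fs − 14.5 MHz = 14 MHz.
36.7 MHz mod fs = 8.2 MHz.
8.2 MHz ≤ fs/2 = 14.25 MHz, appears at 8.2 MHz.
Distinct values: {6.6 MHz, 8.2 MHz, 8.3 MHz, 14 MHz}.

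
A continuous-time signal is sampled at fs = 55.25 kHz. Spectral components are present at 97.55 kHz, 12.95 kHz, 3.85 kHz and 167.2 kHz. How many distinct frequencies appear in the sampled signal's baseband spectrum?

fs/2 = 27.625 kHz.
97.55 kHz mod fs = 42.3 kHz.
42.3 kHz > fs/2 = 27.625 kHz, folds to fs − 42.3 kHz = 12.95 kHz.
12.95 kHz ≤ fs/2 = 27.625 kHz, passes unchanged.
3.85 kHz ≤ fs/2 = 27.625 kHz, passes unchanged.
167.2 kHz mod fs = 1.45 kHz.
1.45 kHz ≤ fs/2 = 27.625 kHz, appears at 1.45 kHz.
Distinct values: {1.45 kHz, 3.85 kHz, 12.95 kHz} → 3.

3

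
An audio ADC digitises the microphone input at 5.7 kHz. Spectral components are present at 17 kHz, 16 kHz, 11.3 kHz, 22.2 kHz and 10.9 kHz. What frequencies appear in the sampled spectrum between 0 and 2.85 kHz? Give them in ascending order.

0.1 kHz, 0.5 kHz, 0.6 kHz, 1.1 kHz

fs/2 = 2.85 kHz.
17 kHz mod fs = 5.6 kHz.
5.6 kHz > fs/2 = 2.85 kHz, folds to fs − 5.6 kHz = 0.1 kHz.
16 kHz mod fs = 4.6 kHz.
4.6 kHz > fs/2 = 2.85 kHz, folds to fs − 4.6 kHz = 1.1 kHz.
11.3 kHz mod fs = 5.6 kHz.
5.6 kHz > fs/2 = 2.85 kHz, folds to fs − 5.6 kHz = 0.1 kHz.
22.2 kHz mod fs = 5.1 kHz.
5.1 kHz > fs/2 = 2.85 kHz, folds to fs − 5.1 kHz = 0.6 kHz.
10.9 kHz mod fs = 5.2 kHz.
5.2 kHz > fs/2 = 2.85 kHz, folds to fs − 5.2 kHz = 0.5 kHz.
Distinct values: {0.1 kHz, 0.5 kHz, 0.6 kHz, 1.1 kHz}.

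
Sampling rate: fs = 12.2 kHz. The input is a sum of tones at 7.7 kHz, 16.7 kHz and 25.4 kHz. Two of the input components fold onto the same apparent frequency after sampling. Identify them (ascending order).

fs/2 = 6.1 kHz.
7.7 kHz > fs/2 = 6.1 kHz, folds to fs − 7.7 kHz = 4.5 kHz.
16.7 kHz mod fs = 4.5 kHz.
4.5 kHz ≤ fs/2 = 6.1 kHz, appears at 4.5 kHz.
25.4 kHz mod fs = 1 kHz.
1 kHz ≤ fs/2 = 6.1 kHz, appears at 1 kHz.
7.7 kHz and 16.7 kHz both map to 4.5 kHz.

7.7 kHz, 16.7 kHz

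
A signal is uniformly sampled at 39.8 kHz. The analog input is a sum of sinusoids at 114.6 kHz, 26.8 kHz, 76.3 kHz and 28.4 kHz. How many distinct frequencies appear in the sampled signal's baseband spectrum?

fs/2 = 19.9 kHz.
114.6 kHz mod fs = 35 kHz.
35 kHz > fs/2 = 19.9 kHz, folds to fs − 35 kHz = 4.8 kHz.
26.8 kHz > fs/2 = 19.9 kHz, folds to fs − 26.8 kHz = 13 kHz.
76.3 kHz mod fs = 36.5 kHz.
36.5 kHz > fs/2 = 19.9 kHz, folds to fs − 36.5 kHz = 3.3 kHz.
28.4 kHz > fs/2 = 19.9 kHz, folds to fs − 28.4 kHz = 11.4 kHz.
Distinct values: {3.3 kHz, 4.8 kHz, 11.4 kHz, 13 kHz} → 4.

4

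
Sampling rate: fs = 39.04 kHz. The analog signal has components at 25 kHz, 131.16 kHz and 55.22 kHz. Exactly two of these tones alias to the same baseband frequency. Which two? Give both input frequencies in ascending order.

25 kHz, 131.16 kHz

fs/2 = 19.52 kHz.
25 kHz > fs/2 = 19.52 kHz, folds to fs − 25 kHz = 14.04 kHz.
131.16 kHz mod fs = 14.04 kHz.
14.04 kHz ≤ fs/2 = 19.52 kHz, appears at 14.04 kHz.
55.22 kHz mod fs = 16.18 kHz.
16.18 kHz ≤ fs/2 = 19.52 kHz, appears at 16.18 kHz.
25 kHz and 131.16 kHz both map to 14.04 kHz.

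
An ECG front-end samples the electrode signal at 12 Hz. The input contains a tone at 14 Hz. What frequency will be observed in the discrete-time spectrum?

14 Hz mod fs = 2 Hz.
2 Hz ≤ fs/2 = 6 Hz, appears at 2 Hz.

2 Hz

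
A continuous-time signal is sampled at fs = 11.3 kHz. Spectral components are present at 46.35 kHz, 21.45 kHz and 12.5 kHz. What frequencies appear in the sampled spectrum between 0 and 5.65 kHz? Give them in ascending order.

fs/2 = 5.65 kHz.
46.35 kHz mod fs = 1.15 kHz.
1.15 kHz ≤ fs/2 = 5.65 kHz, appears at 1.15 kHz.
21.45 kHz mod fs = 10.15 kHz.
10.15 kHz > fs/2 = 5.65 kHz, folds to fs − 10.15 kHz = 1.15 kHz.
12.5 kHz mod fs = 1.2 kHz.
1.2 kHz ≤ fs/2 = 5.65 kHz, appears at 1.2 kHz.
Distinct values: {1.15 kHz, 1.2 kHz}.

1.15 kHz, 1.2 kHz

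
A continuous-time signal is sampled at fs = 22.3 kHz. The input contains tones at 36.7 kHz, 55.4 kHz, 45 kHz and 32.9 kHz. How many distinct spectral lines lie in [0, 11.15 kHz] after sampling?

4

fs/2 = 11.15 kHz.
36.7 kHz mod fs = 14.4 kHz.
14.4 kHz > fs/2 = 11.15 kHz, folds to fs − 14.4 kHz = 7.9 kHz.
55.4 kHz mod fs = 10.8 kHz.
10.8 kHz ≤ fs/2 = 11.15 kHz, appears at 10.8 kHz.
45 kHz mod fs = 0.4 kHz.
0.4 kHz ≤ fs/2 = 11.15 kHz, appears at 0.4 kHz.
32.9 kHz mod fs = 10.6 kHz.
10.6 kHz ≤ fs/2 = 11.15 kHz, appears at 10.6 kHz.
Distinct values: {0.4 kHz, 7.9 kHz, 10.6 kHz, 10.8 kHz} → 4.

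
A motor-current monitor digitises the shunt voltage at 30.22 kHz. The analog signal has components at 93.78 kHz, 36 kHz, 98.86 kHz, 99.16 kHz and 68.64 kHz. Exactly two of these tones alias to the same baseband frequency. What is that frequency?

8.2 kHz

fs/2 = 15.11 kHz.
93.78 kHz mod fs = 3.12 kHz.
3.12 kHz ≤ fs/2 = 15.11 kHz, appears at 3.12 kHz.
36 kHz mod fs = 5.78 kHz.
5.78 kHz ≤ fs/2 = 15.11 kHz, appears at 5.78 kHz.
98.86 kHz mod fs = 8.2 kHz.
8.2 kHz ≤ fs/2 = 15.11 kHz, appears at 8.2 kHz.
99.16 kHz mod fs = 8.5 kHz.
8.5 kHz ≤ fs/2 = 15.11 kHz, appears at 8.5 kHz.
68.64 kHz mod fs = 8.2 kHz.
8.2 kHz ≤ fs/2 = 15.11 kHz, appears at 8.2 kHz.
68.64 kHz and 98.86 kHz both map to 8.2 kHz.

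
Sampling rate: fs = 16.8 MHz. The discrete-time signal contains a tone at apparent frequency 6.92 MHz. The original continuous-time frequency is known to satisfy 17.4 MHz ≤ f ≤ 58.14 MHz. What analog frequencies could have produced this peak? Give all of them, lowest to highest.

23.72 MHz, 26.68 MHz, 40.52 MHz, 43.48 MHz, 57.32 MHz

Frequencies that alias to 6.92 MHz are k·fs ± 6.92 MHz for integer k ≥ 0.
k=0: 6.92 MHz.
k=1: 9.88 MHz, 23.72 MHz.
k=2: 26.68 MHz, 40.52 MHz.
k=3: 43.48 MHz, 57.32 MHz.
k=4: 60.28 MHz, 74.12 MHz.
Within [17.4 MHz, 58.14 MHz]: 23.72 MHz, 26.68 MHz, 40.52 MHz, 43.48 MHz, 57.32 MHz.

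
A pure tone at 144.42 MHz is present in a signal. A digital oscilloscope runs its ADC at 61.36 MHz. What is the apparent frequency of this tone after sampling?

21.7 MHz

144.42 MHz mod fs = 21.7 MHz.
21.7 MHz ≤ fs/2 = 30.68 MHz, appears at 21.7 MHz.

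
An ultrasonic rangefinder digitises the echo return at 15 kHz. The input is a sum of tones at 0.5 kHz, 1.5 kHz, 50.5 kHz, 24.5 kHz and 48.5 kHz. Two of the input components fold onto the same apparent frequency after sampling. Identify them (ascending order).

24.5 kHz, 50.5 kHz

fs/2 = 7.5 kHz.
0.5 kHz ≤ fs/2 = 7.5 kHz, passes unchanged.
1.5 kHz ≤ fs/2 = 7.5 kHz, passes unchanged.
50.5 kHz mod fs = 5.5 kHz.
5.5 kHz ≤ fs/2 = 7.5 kHz, appears at 5.5 kHz.
24.5 kHz mod fs = 9.5 kHz.
9.5 kHz > fs/2 = 7.5 kHz, folds to fs − 9.5 kHz = 5.5 kHz.
48.5 kHz mod fs = 3.5 kHz.
3.5 kHz ≤ fs/2 = 7.5 kHz, appears at 3.5 kHz.
24.5 kHz and 50.5 kHz both map to 5.5 kHz.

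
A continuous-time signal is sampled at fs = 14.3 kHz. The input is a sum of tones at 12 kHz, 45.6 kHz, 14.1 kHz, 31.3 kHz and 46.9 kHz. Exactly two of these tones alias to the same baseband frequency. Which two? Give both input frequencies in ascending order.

31.3 kHz, 45.6 kHz

fs/2 = 7.15 kHz.
12 kHz > fs/2 = 7.15 kHz, folds to fs − 12 kHz = 2.3 kHz.
45.6 kHz mod fs = 2.7 kHz.
2.7 kHz ≤ fs/2 = 7.15 kHz, appears at 2.7 kHz.
14.1 kHz > fs/2 = 7.15 kHz, folds to fs − 14.1 kHz = 0.2 kHz.
31.3 kHz mod fs = 2.7 kHz.
2.7 kHz ≤ fs/2 = 7.15 kHz, appears at 2.7 kHz.
46.9 kHz mod fs = 4 kHz.
4 kHz ≤ fs/2 = 7.15 kHz, appears at 4 kHz.
31.3 kHz and 45.6 kHz both map to 2.7 kHz.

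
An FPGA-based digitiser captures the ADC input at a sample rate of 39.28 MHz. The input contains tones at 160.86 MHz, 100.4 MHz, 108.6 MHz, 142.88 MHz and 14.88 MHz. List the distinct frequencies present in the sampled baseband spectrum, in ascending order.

3.74 MHz, 9.24 MHz, 14.24 MHz, 14.88 MHz, 17.44 MHz

fs/2 = 19.64 MHz.
160.86 MHz mod fs = 3.74 MHz.
3.74 MHz ≤ fs/2 = 19.64 MHz, appears at 3.74 MHz.
100.4 MHz mod fs = 21.84 MHz.
21.84 MHz > fs/2 = 19.64 MHz, folds to fs − 21.84 MHz = 17.44 MHz.
108.6 MHz mod fs = 30.04 MHz.
30.04 MHz > fs/2 = 19.64 MHz, folds to fs − 30.04 MHz = 9.24 MHz.
142.88 MHz mod fs = 25.04 MHz.
25.04 MHz > fs/2 = 19.64 MHz, folds to fs − 25.04 MHz = 14.24 MHz.
14.88 MHz ≤ fs/2 = 19.64 MHz, passes unchanged.
Distinct values: {3.74 MHz, 9.24 MHz, 14.24 MHz, 14.88 MHz, 17.44 MHz}.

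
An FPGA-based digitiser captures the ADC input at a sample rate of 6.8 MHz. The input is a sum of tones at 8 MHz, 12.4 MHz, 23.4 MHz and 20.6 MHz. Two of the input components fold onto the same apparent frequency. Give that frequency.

1.2 MHz

fs/2 = 3.4 MHz.
8 MHz mod fs = 1.2 MHz.
1.2 MHz ≤ fs/2 = 3.4 MHz, appears at 1.2 MHz.
12.4 MHz mod fs = 5.6 MHz.
5.6 MHz > fs/2 = 3.4 MHz, folds to fs − 5.6 MHz = 1.2 MHz.
23.4 MHz mod fs = 3 MHz.
3 MHz ≤ fs/2 = 3.4 MHz, appears at 3 MHz.
20.6 MHz mod fs = 0.2 MHz.
0.2 MHz ≤ fs/2 = 3.4 MHz, appears at 0.2 MHz.
8 MHz and 12.4 MHz both map to 1.2 MHz.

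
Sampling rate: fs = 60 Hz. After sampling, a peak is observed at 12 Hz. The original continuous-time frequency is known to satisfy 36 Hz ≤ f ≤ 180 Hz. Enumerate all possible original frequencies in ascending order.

Frequencies that alias to 12 Hz are k·fs ± 12 Hz for integer k ≥ 0.
k=0: 12 Hz.
k=1: 48 Hz, 72 Hz.
k=2: 108 Hz, 132 Hz.
k=3: 168 Hz, 192 Hz.
k=4: 228 Hz, 252 Hz.
Within [36 Hz, 180 Hz]: 48 Hz, 72 Hz, 108 Hz, 132 Hz, 168 Hz.

48 Hz, 72 Hz, 108 Hz, 132 Hz, 168 Hz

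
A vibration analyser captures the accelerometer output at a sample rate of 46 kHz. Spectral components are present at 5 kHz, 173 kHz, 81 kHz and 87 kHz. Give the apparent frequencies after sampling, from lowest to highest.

fs/2 = 23 kHz.
5 kHz ≤ fs/2 = 23 kHz, passes unchanged.
173 kHz mod fs = 35 kHz.
35 kHz > fs/2 = 23 kHz, folds to fs − 35 kHz = 11 kHz.
81 kHz mod fs = 35 kHz.
35 kHz > fs/2 = 23 kHz, folds to fs − 35 kHz = 11 kHz.
87 kHz mod fs = 41 kHz.
41 kHz > fs/2 = 23 kHz, folds to fs − 41 kHz = 5 kHz.
Distinct values: {5 kHz, 11 kHz}.

5 kHz, 11 kHz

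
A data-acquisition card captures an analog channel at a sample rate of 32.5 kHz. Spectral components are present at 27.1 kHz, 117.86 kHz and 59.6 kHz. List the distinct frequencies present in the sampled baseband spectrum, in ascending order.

5.4 kHz, 12.14 kHz

fs/2 = 16.25 kHz.
27.1 kHz > fs/2 = 16.25 kHz, folds to fs − 27.1 kHz = 5.4 kHz.
117.86 kHz mod fs = 20.36 kHz.
20.36 kHz > fs/2 = 16.25 kHz, folds to fs − 20.36 kHz = 12.14 kHz.
59.6 kHz mod fs = 27.1 kHz.
27.1 kHz > fs/2 = 16.25 kHz, folds to fs − 27.1 kHz = 5.4 kHz.
Distinct values: {5.4 kHz, 12.14 kHz}.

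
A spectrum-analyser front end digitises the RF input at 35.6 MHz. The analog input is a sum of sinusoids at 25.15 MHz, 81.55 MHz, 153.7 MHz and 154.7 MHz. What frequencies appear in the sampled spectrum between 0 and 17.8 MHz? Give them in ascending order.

fs/2 = 17.8 MHz.
25.15 MHz > fs/2 = 17.8 MHz, folds to fs − 25.15 MHz = 10.45 MHz.
81.55 MHz mod fs = 10.35 MHz.
10.35 MHz ≤ fs/2 = 17.8 MHz, appears at 10.35 MHz.
153.7 MHz mod fs = 11.3 MHz.
11.3 MHz ≤ fs/2 = 17.8 MHz, appears at 11.3 MHz.
154.7 MHz mod fs = 12.3 MHz.
12.3 MHz ≤ fs/2 = 17.8 MHz, appears at 12.3 MHz.
Distinct values: {10.35 MHz, 10.45 MHz, 11.3 MHz, 12.3 MHz}.

10.35 MHz, 10.45 MHz, 11.3 MHz, 12.3 MHz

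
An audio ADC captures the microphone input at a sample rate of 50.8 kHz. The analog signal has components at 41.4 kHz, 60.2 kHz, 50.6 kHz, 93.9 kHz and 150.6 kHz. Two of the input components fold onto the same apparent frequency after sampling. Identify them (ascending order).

fs/2 = 25.4 kHz.
41.4 kHz > fs/2 = 25.4 kHz, folds to fs − 41.4 kHz = 9.4 kHz.
60.2 kHz mod fs = 9.4 kHz.
9.4 kHz ≤ fs/2 = 25.4 kHz, appears at 9.4 kHz.
50.6 kHz > fs/2 = 25.4 kHz, folds to fs − 50.6 kHz = 0.2 kHz.
93.9 kHz mod fs = 43.1 kHz.
43.1 kHz > fs/2 = 25.4 kHz, folds to fs − 43.1 kHz = 7.7 kHz.
150.6 kHz mod fs = 49 kHz.
49 kHz > fs/2 = 25.4 kHz, folds to fs − 49 kHz = 1.8 kHz.
41.4 kHz and 60.2 kHz both map to 9.4 kHz.

41.4 kHz, 60.2 kHz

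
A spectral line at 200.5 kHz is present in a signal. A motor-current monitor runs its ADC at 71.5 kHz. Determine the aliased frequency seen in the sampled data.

14 kHz

200.5 kHz mod fs = 57.5 kHz.
57.5 kHz > fs/2 = 35.75 kHz, folds to fs − 57.5 kHz = 14 kHz.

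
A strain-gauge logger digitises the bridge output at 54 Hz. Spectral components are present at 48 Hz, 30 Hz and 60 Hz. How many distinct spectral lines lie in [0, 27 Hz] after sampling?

fs/2 = 27 Hz.
48 Hz > fs/2 = 27 Hz, folds to fs − 48 Hz = 6 Hz.
30 Hz > fs/2 = 27 Hz, folds to fs − 30 Hz = 24 Hz.
60 Hz mod fs = 6 Hz.
6 Hz ≤ fs/2 = 27 Hz, appears at 6 Hz.
Distinct values: {6 Hz, 24 Hz} → 2.

2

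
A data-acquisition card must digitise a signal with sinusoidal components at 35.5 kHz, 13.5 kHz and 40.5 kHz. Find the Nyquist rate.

Highest-frequency component: 40.5 kHz.
Nyquist rate = 2 × 40.5 kHz = 81 kHz.

81 kHz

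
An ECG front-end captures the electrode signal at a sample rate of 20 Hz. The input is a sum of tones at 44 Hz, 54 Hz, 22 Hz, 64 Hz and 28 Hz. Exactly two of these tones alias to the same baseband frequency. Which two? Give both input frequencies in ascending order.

44 Hz, 64 Hz

fs/2 = 10 Hz.
44 Hz mod fs = 4 Hz.
4 Hz ≤ fs/2 = 10 Hz, appears at 4 Hz.
54 Hz mod fs = 14 Hz.
14 Hz > fs/2 = 10 Hz, folds to fs − 14 Hz = 6 Hz.
22 Hz mod fs = 2 Hz.
2 Hz ≤ fs/2 = 10 Hz, appears at 2 Hz.
64 Hz mod fs = 4 Hz.
4 Hz ≤ fs/2 = 10 Hz, appears at 4 Hz.
28 Hz mod fs = 8 Hz.
8 Hz ≤ fs/2 = 10 Hz, appears at 8 Hz.
44 Hz and 64 Hz both map to 4 Hz.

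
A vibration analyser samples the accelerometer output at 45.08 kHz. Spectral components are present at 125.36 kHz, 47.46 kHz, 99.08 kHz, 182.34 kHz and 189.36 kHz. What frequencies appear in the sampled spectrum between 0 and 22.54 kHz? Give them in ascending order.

2.02 kHz, 2.38 kHz, 8.92 kHz, 9.04 kHz, 9.88 kHz

fs/2 = 22.54 kHz.
125.36 kHz mod fs = 35.2 kHz.
35.2 kHz > fs/2 = 22.54 kHz, folds to fs − 35.2 kHz = 9.88 kHz.
47.46 kHz mod fs = 2.38 kHz.
2.38 kHz ≤ fs/2 = 22.54 kHz, appears at 2.38 kHz.
99.08 kHz mod fs = 8.92 kHz.
8.92 kHz ≤ fs/2 = 22.54 kHz, appears at 8.92 kHz.
182.34 kHz mod fs = 2.02 kHz.
2.02 kHz ≤ fs/2 = 22.54 kHz, appears at 2.02 kHz.
189.36 kHz mod fs = 9.04 kHz.
9.04 kHz ≤ fs/2 = 22.54 kHz, appears at 9.04 kHz.
Distinct values: {2.02 kHz, 2.38 kHz, 8.92 kHz, 9.04 kHz, 9.88 kHz}.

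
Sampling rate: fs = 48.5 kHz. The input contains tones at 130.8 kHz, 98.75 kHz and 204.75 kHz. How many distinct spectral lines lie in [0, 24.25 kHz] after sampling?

3

fs/2 = 24.25 kHz.
130.8 kHz mod fs = 33.8 kHz.
33.8 kHz > fs/2 = 24.25 kHz, folds to fs − 33.8 kHz = 14.7 kHz.
98.75 kHz mod fs = 1.75 kHz.
1.75 kHz ≤ fs/2 = 24.25 kHz, appears at 1.75 kHz.
204.75 kHz mod fs = 10.75 kHz.
10.75 kHz ≤ fs/2 = 24.25 kHz, appears at 10.75 kHz.
Distinct values: {1.75 kHz, 10.75 kHz, 14.7 kHz} → 3.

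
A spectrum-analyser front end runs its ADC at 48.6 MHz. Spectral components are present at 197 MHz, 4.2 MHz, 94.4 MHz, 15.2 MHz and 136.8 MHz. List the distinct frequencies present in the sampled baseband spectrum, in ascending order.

fs/2 = 24.3 MHz.
197 MHz mod fs = 2.6 MHz.
2.6 MHz ≤ fs/2 = 24.3 MHz, appears at 2.6 MHz.
4.2 MHz ≤ fs/2 = 24.3 MHz, passes unchanged.
94.4 MHz mod fs = 45.8 MHz.
45.8 MHz > fs/2 = 24.3 MHz, folds to fs − 45.8 MHz = 2.8 MHz.
15.2 MHz ≤ fs/2 = 24.3 MHz, passes unchanged.
136.8 MHz mod fs = 39.6 MHz.
39.6 MHz > fs/2 = 24.3 MHz, folds to fs − 39.6 MHz = 9 MHz.
Distinct values: {2.6 MHz, 2.8 MHz, 4.2 MHz, 9 MHz, 15.2 MHz}.

2.6 MHz, 2.8 MHz, 4.2 MHz, 9 MHz, 15.2 MHz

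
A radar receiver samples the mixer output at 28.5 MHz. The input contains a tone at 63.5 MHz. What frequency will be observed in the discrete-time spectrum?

6.5 MHz

63.5 MHz mod fs = 6.5 MHz.
6.5 MHz ≤ fs/2 = 14.25 MHz, appears at 6.5 MHz.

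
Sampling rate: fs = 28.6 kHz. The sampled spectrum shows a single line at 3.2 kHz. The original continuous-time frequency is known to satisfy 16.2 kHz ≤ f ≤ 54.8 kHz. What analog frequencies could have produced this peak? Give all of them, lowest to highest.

25.4 kHz, 31.8 kHz, 54 kHz

Frequencies that alias to 3.2 kHz are k·fs ± 3.2 kHz for integer k ≥ 0.
k=0: 3.2 kHz.
k=1: 25.4 kHz, 31.8 kHz.
k=2: 54 kHz, 60.4 kHz.
k=3: 82.6 kHz, 89 kHz.
Within [16.2 kHz, 54.8 kHz]: 25.4 kHz, 31.8 kHz, 54 kHz.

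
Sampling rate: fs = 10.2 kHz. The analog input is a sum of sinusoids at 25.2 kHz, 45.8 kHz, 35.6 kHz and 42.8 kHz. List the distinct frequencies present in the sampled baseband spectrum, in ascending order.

2 kHz, 4.8 kHz, 5 kHz

fs/2 = 5.1 kHz.
25.2 kHz mod fs = 4.8 kHz.
4.8 kHz ≤ fs/2 = 5.1 kHz, appears at 4.8 kHz.
45.8 kHz mod fs = 5 kHz.
5 kHz ≤ fs/2 = 5.1 kHz, appears at 5 kHz.
35.6 kHz mod fs = 5 kHz.
5 kHz ≤ fs/2 = 5.1 kHz, appears at 5 kHz.
42.8 kHz mod fs = 2 kHz.
2 kHz ≤ fs/2 = 5.1 kHz, appears at 2 kHz.
Distinct values: {2 kHz, 4.8 kHz, 5 kHz}.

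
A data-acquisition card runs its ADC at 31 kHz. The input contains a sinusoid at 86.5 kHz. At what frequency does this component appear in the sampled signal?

86.5 kHz mod fs = 24.5 kHz.
24.5 kHz > fs/2 = 15.5 kHz, folds to fs − 24.5 kHz = 6.5 kHz.

6.5 kHz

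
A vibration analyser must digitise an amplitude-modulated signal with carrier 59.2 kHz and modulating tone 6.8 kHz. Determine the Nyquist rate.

AM sidebands sit at fc ± fm = 52.4 kHz and 66 kHz.
Highest-frequency component: 66 kHz.
Nyquist rate = 2 × 66 kHz = 132 kHz.

132 kHz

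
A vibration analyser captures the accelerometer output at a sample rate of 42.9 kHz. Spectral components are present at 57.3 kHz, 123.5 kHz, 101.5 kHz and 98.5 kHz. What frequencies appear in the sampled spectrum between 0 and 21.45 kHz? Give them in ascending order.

5.2 kHz, 12.7 kHz, 14.4 kHz, 15.7 kHz

fs/2 = 21.45 kHz.
57.3 kHz mod fs = 14.4 kHz.
14.4 kHz ≤ fs/2 = 21.45 kHz, appears at 14.4 kHz.
123.5 kHz mod fs = 37.7 kHz.
37.7 kHz > fs/2 = 21.45 kHz, folds to fs − 37.7 kHz = 5.2 kHz.
101.5 kHz mod fs = 15.7 kHz.
15.7 kHz ≤ fs/2 = 21.45 kHz, appears at 15.7 kHz.
98.5 kHz mod fs = 12.7 kHz.
12.7 kHz ≤ fs/2 = 21.45 kHz, appears at 12.7 kHz.
Distinct values: {5.2 kHz, 12.7 kHz, 14.4 kHz, 15.7 kHz}.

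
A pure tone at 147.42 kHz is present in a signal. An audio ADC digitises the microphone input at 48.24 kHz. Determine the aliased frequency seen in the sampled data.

147.42 kHz mod fs = 2.7 kHz.
2.7 kHz ≤ fs/2 = 24.12 kHz, appears at 2.7 kHz.

2.7 kHz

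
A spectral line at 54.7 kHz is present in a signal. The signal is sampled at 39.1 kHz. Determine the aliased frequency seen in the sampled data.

54.7 kHz mod fs = 15.6 kHz.
15.6 kHz ≤ fs/2 = 19.55 kHz, appears at 15.6 kHz.

15.6 kHz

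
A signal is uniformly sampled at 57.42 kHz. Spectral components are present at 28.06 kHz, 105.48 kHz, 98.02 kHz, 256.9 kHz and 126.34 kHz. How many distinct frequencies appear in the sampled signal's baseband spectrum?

5

fs/2 = 28.71 kHz.
28.06 kHz ≤ fs/2 = 28.71 kHz, passes unchanged.
105.48 kHz mod fs = 48.06 kHz.
48.06 kHz > fs/2 = 28.71 kHz, folds to fs − 48.06 kHz = 9.36 kHz.
98.02 kHz mod fs = 40.6 kHz.
40.6 kHz > fs/2 = 28.71 kHz, folds to fs − 40.6 kHz = 16.82 kHz.
256.9 kHz mod fs = 27.22 kHz.
27.22 kHz ≤ fs/2 = 28.71 kHz, appears at 27.22 kHz.
126.34 kHz mod fs = 11.5 kHz.
11.5 kHz ≤ fs/2 = 28.71 kHz, appears at 11.5 kHz.
Distinct values: {9.36 kHz, 11.5 kHz, 16.82 kHz, 27.22 kHz, 28.06 kHz} → 5.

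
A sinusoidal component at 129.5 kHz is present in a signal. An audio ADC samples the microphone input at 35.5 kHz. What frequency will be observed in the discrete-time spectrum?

12.5 kHz

129.5 kHz mod fs = 23 kHz.
23 kHz > fs/2 = 17.75 kHz, folds to fs − 23 kHz = 12.5 kHz.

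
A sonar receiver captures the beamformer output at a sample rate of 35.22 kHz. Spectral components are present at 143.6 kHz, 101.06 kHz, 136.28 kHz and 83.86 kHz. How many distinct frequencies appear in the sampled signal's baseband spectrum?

fs/2 = 17.61 kHz.
143.6 kHz mod fs = 2.72 kHz.
2.72 kHz ≤ fs/2 = 17.61 kHz, appears at 2.72 kHz.
101.06 kHz mod fs = 30.62 kHz.
30.62 kHz > fs/2 = 17.61 kHz, folds to fs − 30.62 kHz = 4.6 kHz.
136.28 kHz mod fs = 30.62 kHz.
30.62 kHz > fs/2 = 17.61 kHz, folds to fs − 30.62 kHz = 4.6 kHz.
83.86 kHz mod fs = 13.42 kHz.
13.42 kHz ≤ fs/2 = 17.61 kHz, appears at 13.42 kHz.
Distinct values: {2.72 kHz, 4.6 kHz, 13.42 kHz} → 3.

3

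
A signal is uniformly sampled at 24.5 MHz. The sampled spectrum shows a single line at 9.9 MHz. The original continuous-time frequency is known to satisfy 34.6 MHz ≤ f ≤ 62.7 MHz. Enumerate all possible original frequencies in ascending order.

Frequencies that alias to 9.9 MHz are k·fs ± 9.9 MHz for integer k ≥ 0.
k=0: 9.9 MHz.
k=1: 14.6 MHz, 34.4 MHz.
k=2: 39.1 MHz, 58.9 MHz.
k=3: 63.6 MHz, 83.4 MHz.
Within [34.6 MHz, 62.7 MHz]: 39.1 MHz, 58.9 MHz.

39.1 MHz, 58.9 MHz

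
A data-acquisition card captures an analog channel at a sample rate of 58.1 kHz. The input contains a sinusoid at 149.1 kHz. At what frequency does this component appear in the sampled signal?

149.1 kHz mod fs = 32.9 kHz.
32.9 kHz > fs/2 = 29.05 kHz, folds to fs − 32.9 kHz = 25.2 kHz.

25.2 kHz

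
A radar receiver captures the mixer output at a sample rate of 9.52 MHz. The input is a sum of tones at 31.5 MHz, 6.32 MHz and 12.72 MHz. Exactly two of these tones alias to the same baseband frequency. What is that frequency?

fs/2 = 4.76 MHz.
31.5 MHz mod fs = 2.94 MHz.
2.94 MHz ≤ fs/2 = 4.76 MHz, appears at 2.94 MHz.
6.32 MHz > fs/2 = 4.76 MHz, folds to fs − 6.32 MHz = 3.2 MHz.
12.72 MHz mod fs = 3.2 MHz.
3.2 MHz ≤ fs/2 = 4.76 MHz, appears at 3.2 MHz.
6.32 MHz and 12.72 MHz both map to 3.2 MHz.

3.2 MHz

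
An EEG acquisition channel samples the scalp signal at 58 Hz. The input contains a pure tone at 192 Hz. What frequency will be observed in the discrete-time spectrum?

192 Hz mod fs = 18 Hz.
18 Hz ≤ fs/2 = 29 Hz, appears at 18 Hz.

18 Hz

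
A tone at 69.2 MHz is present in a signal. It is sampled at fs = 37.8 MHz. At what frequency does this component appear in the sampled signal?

69.2 MHz mod fs = 31.4 MHz.
31.4 MHz > fs/2 = 18.9 MHz, folds to fs − 31.4 MHz = 6.4 MHz.

6.4 MHz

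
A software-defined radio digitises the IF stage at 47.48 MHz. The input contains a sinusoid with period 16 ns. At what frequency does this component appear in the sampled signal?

T = 16 ns → f = 1/T = 62.5 MHz.
62.5 MHz mod fs = 15.02 MHz.
15.02 MHz ≤ fs/2 = 23.74 MHz, appears at 15.02 MHz.

15.02 MHz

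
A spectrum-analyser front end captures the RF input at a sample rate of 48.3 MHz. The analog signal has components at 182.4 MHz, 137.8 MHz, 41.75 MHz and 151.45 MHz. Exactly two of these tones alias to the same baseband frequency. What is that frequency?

fs/2 = 24.15 MHz.
182.4 MHz mod fs = 37.5 MHz.
37.5 MHz > fs/2 = 24.15 MHz, folds to fs − 37.5 MHz = 10.8 MHz.
137.8 MHz mod fs = 41.2 MHz.
41.2 MHz > fs/2 = 24.15 MHz, folds to fs − 41.2 MHz = 7.1 MHz.
41.75 MHz > fs/2 = 24.15 MHz, folds to fs − 41.75 MHz = 6.55 MHz.
151.45 MHz mod fs = 6.55 MHz.
6.55 MHz ≤ fs/2 = 24.15 MHz, appears at 6.55 MHz.
41.75 MHz and 151.45 MHz both map to 6.55 MHz.

6.55 MHz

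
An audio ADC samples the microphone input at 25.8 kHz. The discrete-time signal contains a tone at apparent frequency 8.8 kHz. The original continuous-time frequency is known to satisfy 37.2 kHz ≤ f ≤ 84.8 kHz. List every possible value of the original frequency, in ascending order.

42.8 kHz, 60.4 kHz, 68.6 kHz

Frequencies that alias to 8.8 kHz are k·fs ± 8.8 kHz for integer k ≥ 0.
k=0: 8.8 kHz.
k=1: 17 kHz, 34.6 kHz.
k=2: 42.8 kHz, 60.4 kHz.
k=3: 68.6 kHz, 86.2 kHz.
k=4: 94.4 kHz, 112 kHz.
Within [37.2 kHz, 84.8 kHz]: 42.8 kHz, 60.4 kHz, 68.6 kHz.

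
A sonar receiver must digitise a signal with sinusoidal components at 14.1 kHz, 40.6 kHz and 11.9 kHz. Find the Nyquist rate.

81.2 kHz

Highest-frequency component: 40.6 kHz.
Nyquist rate = 2 × 40.6 kHz = 81.2 kHz.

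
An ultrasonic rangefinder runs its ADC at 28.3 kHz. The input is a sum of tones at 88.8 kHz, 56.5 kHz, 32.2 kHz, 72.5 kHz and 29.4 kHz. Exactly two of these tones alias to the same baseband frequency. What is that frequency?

fs/2 = 14.15 kHz.
88.8 kHz mod fs = 3.9 kHz.
3.9 kHz ≤ fs/2 = 14.15 kHz, appears at 3.9 kHz.
56.5 kHz mod fs = 28.2 kHz.
28.2 kHz > fs/2 = 14.15 kHz, folds to fs − 28.2 kHz = 0.1 kHz.
32.2 kHz mod fs = 3.9 kHz.
3.9 kHz ≤ fs/2 = 14.15 kHz, appears at 3.9 kHz.
72.5 kHz mod fs = 15.9 kHz.
15.9 kHz > fs/2 = 14.15 kHz, folds to fs − 15.9 kHz = 12.4 kHz.
29.4 kHz mod fs = 1.1 kHz.
1.1 kHz ≤ fs/2 = 14.15 kHz, appears at 1.1 kHz.
32.2 kHz and 88.8 kHz both map to 3.9 kHz.

3.9 kHz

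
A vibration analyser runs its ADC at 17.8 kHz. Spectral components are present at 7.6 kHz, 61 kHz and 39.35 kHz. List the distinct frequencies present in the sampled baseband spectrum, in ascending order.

3.75 kHz, 7.6 kHz

fs/2 = 8.9 kHz.
7.6 kHz ≤ fs/2 = 8.9 kHz, passes unchanged.
61 kHz mod fs = 7.6 kHz.
7.6 kHz ≤ fs/2 = 8.9 kHz, appears at 7.6 kHz.
39.35 kHz mod fs = 3.75 kHz.
3.75 kHz ≤ fs/2 = 8.9 kHz, appears at 3.75 kHz.
Distinct values: {3.75 kHz, 7.6 kHz}.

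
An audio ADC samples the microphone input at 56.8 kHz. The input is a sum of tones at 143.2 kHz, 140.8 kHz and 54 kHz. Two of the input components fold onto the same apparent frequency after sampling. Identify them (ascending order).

140.8 kHz, 143.2 kHz

fs/2 = 28.4 kHz.
143.2 kHz mod fs = 29.6 kHz.
29.6 kHz > fs/2 = 28.4 kHz, folds to fs − 29.6 kHz = 27.2 kHz.
140.8 kHz mod fs = 27.2 kHz.
27.2 kHz ≤ fs/2 = 28.4 kHz, appears at 27.2 kHz.
54 kHz > fs/2 = 28.4 kHz, folds to fs − 54 kHz = 2.8 kHz.
140.8 kHz and 143.2 kHz both map to 27.2 kHz.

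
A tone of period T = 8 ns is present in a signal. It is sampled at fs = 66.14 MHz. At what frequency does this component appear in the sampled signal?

T = 8 ns → f = 1/T = 125 MHz.
125 MHz mod fs = 58.86 MHz.
58.86 MHz > fs/2 = 33.07 MHz, folds to fs − 58.86 MHz = 7.28 MHz.

7.28 MHz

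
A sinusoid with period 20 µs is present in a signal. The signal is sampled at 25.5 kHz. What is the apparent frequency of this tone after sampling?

1 kHz

T = 20 µs → f = 1/T = 50 kHz.
50 kHz mod fs = 24.5 kHz.
24.5 kHz > fs/2 = 12.75 kHz, folds to fs − 24.5 kHz = 1 kHz.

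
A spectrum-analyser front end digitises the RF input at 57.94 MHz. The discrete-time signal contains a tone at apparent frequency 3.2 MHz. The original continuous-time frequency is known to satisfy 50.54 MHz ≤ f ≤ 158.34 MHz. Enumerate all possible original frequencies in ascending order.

54.74 MHz, 61.14 MHz, 112.68 MHz, 119.08 MHz

Frequencies that alias to 3.2 MHz are k·fs ± 3.2 MHz for integer k ≥ 0.
k=0: 3.2 MHz.
k=1: 54.74 MHz, 61.14 MHz.
k=2: 112.68 MHz, 119.08 MHz.
k=3: 170.62 MHz, 177.02 MHz.
Within [50.54 MHz, 158.34 MHz]: 54.74 MHz, 61.14 MHz, 112.68 MHz, 119.08 MHz.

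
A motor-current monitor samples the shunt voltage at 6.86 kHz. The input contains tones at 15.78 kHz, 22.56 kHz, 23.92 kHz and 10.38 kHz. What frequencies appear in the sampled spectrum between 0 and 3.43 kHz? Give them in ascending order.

1.98 kHz, 2.06 kHz, 3.34 kHz

fs/2 = 3.43 kHz.
15.78 kHz mod fs = 2.06 kHz.
2.06 kHz ≤ fs/2 = 3.43 kHz, appears at 2.06 kHz.
22.56 kHz mod fs = 1.98 kHz.
1.98 kHz ≤ fs/2 = 3.43 kHz, appears at 1.98 kHz.
23.92 kHz mod fs = 3.34 kHz.
3.34 kHz ≤ fs/2 = 3.43 kHz, appears at 3.34 kHz.
10.38 kHz mod fs = 3.52 kHz.
3.52 kHz > fs/2 = 3.43 kHz, folds to fs − 3.52 kHz = 3.34 kHz.
Distinct values: {1.98 kHz, 2.06 kHz, 3.34 kHz}.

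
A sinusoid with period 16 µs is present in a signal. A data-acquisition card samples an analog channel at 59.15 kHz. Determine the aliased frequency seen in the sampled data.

T = 16 µs → f = 1/T = 62.5 kHz.
62.5 kHz mod fs = 3.35 kHz.
3.35 kHz ≤ fs/2 = 29.575 kHz, appears at 3.35 kHz.

3.35 kHz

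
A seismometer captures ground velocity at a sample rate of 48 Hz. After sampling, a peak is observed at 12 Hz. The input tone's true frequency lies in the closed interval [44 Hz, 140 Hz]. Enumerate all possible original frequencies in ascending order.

60 Hz, 84 Hz, 108 Hz, 132 Hz

Frequencies that alias to 12 Hz are k·fs ± 12 Hz for integer k ≥ 0.
k=0: 12 Hz.
k=1: 36 Hz, 60 Hz.
k=2: 84 Hz, 108 Hz.
k=3: 132 Hz, 156 Hz.
k=4: 180 Hz, 204 Hz.
Within [44 Hz, 140 Hz]: 60 Hz, 84 Hz, 108 Hz, 132 Hz.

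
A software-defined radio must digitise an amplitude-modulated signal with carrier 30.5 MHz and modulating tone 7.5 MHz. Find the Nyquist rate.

76 MHz

AM sidebands sit at fc ± fm = 23 MHz and 38 MHz.
Highest-frequency component: 38 MHz.
Nyquist rate = 2 × 38 MHz = 76 MHz.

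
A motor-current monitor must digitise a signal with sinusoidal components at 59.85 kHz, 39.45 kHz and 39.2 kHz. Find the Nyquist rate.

119.7 kHz

Highest-frequency component: 59.85 kHz.
Nyquist rate = 2 × 59.85 kHz = 119.7 kHz.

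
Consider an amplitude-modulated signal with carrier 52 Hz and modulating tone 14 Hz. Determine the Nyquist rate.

AM sidebands sit at fc ± fm = 38 Hz and 66 Hz.
Highest-frequency component: 66 Hz.
Nyquist rate = 2 × 66 Hz = 132 Hz.

132 Hz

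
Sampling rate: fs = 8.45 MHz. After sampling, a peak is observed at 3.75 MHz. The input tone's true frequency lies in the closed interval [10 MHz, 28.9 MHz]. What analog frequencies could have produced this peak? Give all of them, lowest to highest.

12.2 MHz, 13.15 MHz, 20.65 MHz, 21.6 MHz

Frequencies that alias to 3.75 MHz are k·fs ± 3.75 MHz for integer k ≥ 0.
k=0: 3.75 MHz.
k=1: 4.7 MHz, 12.2 MHz.
k=2: 13.15 MHz, 20.65 MHz.
k=3: 21.6 MHz, 29.1 MHz.
k=4: 30.05 MHz, 37.55 MHz.
Within [10 MHz, 28.9 MHz]: 12.2 MHz, 13.15 MHz, 20.65 MHz, 21.6 MHz.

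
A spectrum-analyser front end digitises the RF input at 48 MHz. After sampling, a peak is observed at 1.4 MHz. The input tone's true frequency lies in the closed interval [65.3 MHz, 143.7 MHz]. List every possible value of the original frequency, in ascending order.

Frequencies that alias to 1.4 MHz are k·fs ± 1.4 MHz for integer k ≥ 0.
k=0: 1.4 MHz.
k=1: 46.6 MHz, 49.4 MHz.
k=2: 94.6 MHz, 97.4 MHz.
k=3: 142.6 MHz, 145.4 MHz.
k=4: 190.6 MHz, 193.4 MHz.
Within [65.3 MHz, 143.7 MHz]: 94.6 MHz, 97.4 MHz, 142.6 MHz.

94.6 MHz, 97.4 MHz, 142.6 MHz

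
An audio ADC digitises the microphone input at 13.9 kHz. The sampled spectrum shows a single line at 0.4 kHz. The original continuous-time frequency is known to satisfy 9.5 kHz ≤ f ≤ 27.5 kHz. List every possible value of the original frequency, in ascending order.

13.5 kHz, 14.3 kHz, 27.4 kHz

Frequencies that alias to 0.4 kHz are k·fs ± 0.4 kHz for integer k ≥ 0.
k=0: 0.4 kHz.
k=1: 13.5 kHz, 14.3 kHz.
k=2: 27.4 kHz, 28.2 kHz.
k=3: 41.3 kHz, 42.1 kHz.
Within [9.5 kHz, 27.5 kHz]: 13.5 kHz, 14.3 kHz, 27.4 kHz.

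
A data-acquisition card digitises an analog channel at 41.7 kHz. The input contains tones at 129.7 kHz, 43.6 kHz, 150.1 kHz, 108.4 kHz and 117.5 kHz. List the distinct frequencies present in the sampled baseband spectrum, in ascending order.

fs/2 = 20.85 kHz.
129.7 kHz mod fs = 4.6 kHz.
4.6 kHz ≤ fs/2 = 20.85 kHz, appears at 4.6 kHz.
43.6 kHz mod fs = 1.9 kHz.
1.9 kHz ≤ fs/2 = 20.85 kHz, appears at 1.9 kHz.
150.1 kHz mod fs = 25 kHz.
25 kHz > fs/2 = 20.85 kHz, folds to fs − 25 kHz = 16.7 kHz.
108.4 kHz mod fs = 25 kHz.
25 kHz > fs/2 = 20.85 kHz, folds to fs − 25 kHz = 16.7 kHz.
117.5 kHz mod fs = 34.1 kHz.
34.1 kHz > fs/2 = 20.85 kHz, folds to fs − 34.1 kHz = 7.6 kHz.
Distinct values: {1.9 kHz, 4.6 kHz, 7.6 kHz, 16.7 kHz}.

1.9 kHz, 4.6 kHz, 7.6 kHz, 16.7 kHz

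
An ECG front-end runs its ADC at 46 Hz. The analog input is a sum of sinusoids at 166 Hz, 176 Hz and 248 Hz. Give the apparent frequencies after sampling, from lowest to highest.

8 Hz, 18 Hz

fs/2 = 23 Hz.
166 Hz mod fs = 28 Hz.
28 Hz > fs/2 = 23 Hz, folds to fs − 28 Hz = 18 Hz.
176 Hz mod fs = 38 Hz.
38 Hz > fs/2 = 23 Hz, folds to fs − 38 Hz = 8 Hz.
248 Hz mod fs = 18 Hz.
18 Hz ≤ fs/2 = 23 Hz, appears at 18 Hz.
Distinct values: {8 Hz, 18 Hz}.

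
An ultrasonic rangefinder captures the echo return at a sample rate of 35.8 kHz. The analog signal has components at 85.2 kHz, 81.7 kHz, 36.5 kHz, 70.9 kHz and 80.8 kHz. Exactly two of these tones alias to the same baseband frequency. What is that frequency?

0.7 kHz

fs/2 = 17.9 kHz.
85.2 kHz mod fs = 13.6 kHz.
13.6 kHz ≤ fs/2 = 17.9 kHz, appears at 13.6 kHz.
81.7 kHz mod fs = 10.1 kHz.
10.1 kHz ≤ fs/2 = 17.9 kHz, appears at 10.1 kHz.
36.5 kHz mod fs = 0.7 kHz.
0.7 kHz ≤ fs/2 = 17.9 kHz, appears at 0.7 kHz.
70.9 kHz mod fs = 35.1 kHz.
35.1 kHz > fs/2 = 17.9 kHz, folds to fs − 35.1 kHz = 0.7 kHz.
80.8 kHz mod fs = 9.2 kHz.
9.2 kHz ≤ fs/2 = 17.9 kHz, appears at 9.2 kHz.
36.5 kHz and 70.9 kHz both map to 0.7 kHz.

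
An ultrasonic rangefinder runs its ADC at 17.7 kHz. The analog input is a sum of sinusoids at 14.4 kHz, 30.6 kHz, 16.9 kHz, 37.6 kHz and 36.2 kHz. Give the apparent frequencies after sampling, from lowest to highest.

fs/2 = 8.85 kHz.
14.4 kHz > fs/2 = 8.85 kHz, folds to fs − 14.4 kHz = 3.3 kHz.
30.6 kHz mod fs = 12.9 kHz.
12.9 kHz > fs/2 = 8.85 kHz, folds to fs − 12.9 kHz = 4.8 kHz.
16.9 kHz > fs/2 = 8.85 kHz, folds to fs − 16.9 kHz = 0.8 kHz.
37.6 kHz mod fs = 2.2 kHz.
2.2 kHz ≤ fs/2 = 8.85 kHz, appears at 2.2 kHz.
36.2 kHz mod fs = 0.8 kHz.
0.8 kHz ≤ fs/2 = 8.85 kHz, appears at 0.8 kHz.
Distinct values: {0.8 kHz, 2.2 kHz, 3.3 kHz, 4.8 kHz}.

0.8 kHz, 2.2 kHz, 3.3 kHz, 4.8 kHz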